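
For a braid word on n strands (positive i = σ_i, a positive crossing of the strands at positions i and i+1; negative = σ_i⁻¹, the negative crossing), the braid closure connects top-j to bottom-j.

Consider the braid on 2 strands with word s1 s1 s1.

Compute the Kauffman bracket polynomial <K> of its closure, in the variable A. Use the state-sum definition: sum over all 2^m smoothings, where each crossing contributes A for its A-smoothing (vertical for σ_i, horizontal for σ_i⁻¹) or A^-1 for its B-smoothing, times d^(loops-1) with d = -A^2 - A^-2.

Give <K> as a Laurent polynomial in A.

-A^5 - A^-3 + A^-7

Derivation:
Braid: s1 s1 s1 on 2 strands, 3 crossings.
Writhe w = (#positive) - (#negative) = 3 - 0 = 3.
Enumerate smoothing states for the bracket polynomial. There are 2^3 = 8 states.
Each crossing splits two ways (0=vertical, 1=horizontal). The state's weight is A^(#A-smoothings - #B-smoothings) * d^(loops - 1).
  state 000: A-exp=+3, loops=2, term = A^3 * d^1
  state 001: A-exp=+1, loops=1, term = A^1 * d^0
  state 010: A-exp=+1, loops=1, term = A^1 * d^0
  state 011: A-exp=-1, loops=2, term = A^-1 * d^1
  state 100: A-exp=+1, loops=1, term = A^1 * d^0
  state 101: A-exp=-1, loops=2, term = A^-1 * d^1
  state 110: A-exp=-1, loops=2, term = A^-1 * d^1
  state 111: A-exp=-3, loops=3, term = A^-3 * d^2
Collect the terms by A-exponent (count of states per loop number):
Powers of d = -A^2 - A^-2: d^2 = A^4 + 2 + A^-4.
  A^3 * (d) = -A^5 - A
  A^1 * (3) = 3*A
  A^-1 * (3*d) = -3*A - 3*A^-3
  A^-3 * (d^2) = A + 2*A^-3 + A^-7
Summing the groups: <K> = -A^5 - A^-3 + A^-7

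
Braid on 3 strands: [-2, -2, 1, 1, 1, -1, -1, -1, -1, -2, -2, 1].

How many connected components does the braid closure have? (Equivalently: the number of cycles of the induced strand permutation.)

Track the strand permutation on 3 strands, starting from identity.
  step 1: s2^-1 swaps positions 2,3 -> [1 3 2]
  step 2: s2^-1 swaps positions 2,3 -> [1 2 3]
  step 3: s1 swaps positions 1,2 -> [2 1 3]
  step 4: s1 swaps positions 1,2 -> [1 2 3]
  step 5: s1 swaps positions 1,2 -> [2 1 3]
  step 6: s1^-1 swaps positions 1,2 -> [1 2 3]
  step 7: s1^-1 swaps positions 1,2 -> [2 1 3]
  step 8: s1^-1 swaps positions 1,2 -> [1 2 3]
  step 9: s1^-1 swaps positions 1,2 -> [2 1 3]
  step 10: s2^-1 swaps positions 2,3 -> [2 3 1]
  step 11: s2^-1 swaps positions 2,3 -> [2 1 3]
  step 12: s1 swaps positions 1,2 -> [1 2 3]
Final permutation (position -> original strand): [1 2 3]
Closure components = cycle count of this permutation = 3.

Answer: 3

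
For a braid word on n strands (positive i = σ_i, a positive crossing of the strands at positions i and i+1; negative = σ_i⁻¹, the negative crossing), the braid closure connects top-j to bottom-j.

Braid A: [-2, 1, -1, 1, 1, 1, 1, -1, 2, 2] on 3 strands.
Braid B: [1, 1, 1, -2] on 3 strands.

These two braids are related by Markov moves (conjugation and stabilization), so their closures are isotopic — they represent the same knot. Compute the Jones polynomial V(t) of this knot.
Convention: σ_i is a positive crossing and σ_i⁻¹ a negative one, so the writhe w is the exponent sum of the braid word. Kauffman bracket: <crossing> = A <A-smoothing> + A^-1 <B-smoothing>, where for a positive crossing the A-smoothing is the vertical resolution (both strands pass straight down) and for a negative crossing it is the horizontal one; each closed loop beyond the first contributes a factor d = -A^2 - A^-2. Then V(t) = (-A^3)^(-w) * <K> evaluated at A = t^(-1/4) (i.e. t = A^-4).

-t^4 + t^3 + t

Derivation:
Markov-equivalent braids have isotopic closures, hence identical knot invariants. Strip the Markov moves from each word to reach a common short braid β, then compute V(t) once on β.
Braid A: s2^-1 s1 s1^-1 s1 s1 s1 s1 s1^-1 s2 s2 on 3 strands reduces by inverse Markov moves (closure unchanged at each step):
  Deconjugate: the word is γ·β·γ⁻¹ with γ = s2^-1 (prefix) and γ⁻¹ = s2 (suffix); strip both.
  Destabilize: the word has the form β·s2 where s2 occurs only as the final letter (β ∈ B_2); drop it and the last strand → 2 strands.
  Deconjugate: the word is γ·β·γ⁻¹ with γ = s1 s1^-1 (prefix) and γ⁻¹ = s1 s1^-1 (suffix); strip both.
Reduced to β = s1 s1 s1 on 2 strands, 3 crossings.
Braid B: s1 s1 s1 s2^-1 on 3 strands reduces by inverse Markov moves (closure unchanged at each step):
  Destabilize: the word has the form β·s2^-1 where s2^-1 occurs only as the final letter (β ∈ B_2); drop it and the last strand → 2 strands.
Reduced to β = s1 s1 s1 on 2 strands, 3 crossings.
Both give the same β = s1 s1 s1 on 2 strands, so one state sum suffices:
Braid: s1 s1 s1 on 2 strands, 3 crossings.
Writhe w = (#positive) - (#negative) = 3 - 0 = 3.
State-sum expansion of <K>. There are 2^3 = 8 states.
Each crossing splits two ways (0=vertical, 1=horizontal). The state's weight is A^(#A-smoothings - #B-smoothings) * d^(loops - 1).
  state 000: A-exp=+3, loops=2, term = A^3 * d^1
  state 001: A-exp=+1, loops=1, term = A^1 * d^0
  state 010: A-exp=+1, loops=1, term = A^1 * d^0
  state 011: A-exp=-1, loops=2, term = A^-1 * d^1
  state 100: A-exp=+1, loops=1, term = A^1 * d^0
  state 101: A-exp=-1, loops=2, term = A^-1 * d^1
  state 110: A-exp=-1, loops=2, term = A^-1 * d^1
  state 111: A-exp=-3, loops=3, term = A^-3 * d^2
Collect the terms by A-exponent (count of states per loop number):
Powers of d = -A^2 - A^-2: d^2 = A^4 + 2 + A^-4.
  A^3 * (d) = -A^5 - A
  A^1 * (3) = 3*A
  A^-1 * (3*d) = -3*A - 3*A^-3
  A^-3 * (d^2) = A + 2*A^-3 + A^-7
Summing the groups: <K> = -A^5 - A^-3 + A^-7
Normalise by the writhe: (-A^3)^(-w) = (-A^3)^(-3) = -A^-9, so f(A) = -A^-9 * <K> = A^-4 + A^-12 - A^-16.
Substitute A = t^(-1/4), i.e. A^e → t^(-e/4): V(t) = -t^4 + t^3 + t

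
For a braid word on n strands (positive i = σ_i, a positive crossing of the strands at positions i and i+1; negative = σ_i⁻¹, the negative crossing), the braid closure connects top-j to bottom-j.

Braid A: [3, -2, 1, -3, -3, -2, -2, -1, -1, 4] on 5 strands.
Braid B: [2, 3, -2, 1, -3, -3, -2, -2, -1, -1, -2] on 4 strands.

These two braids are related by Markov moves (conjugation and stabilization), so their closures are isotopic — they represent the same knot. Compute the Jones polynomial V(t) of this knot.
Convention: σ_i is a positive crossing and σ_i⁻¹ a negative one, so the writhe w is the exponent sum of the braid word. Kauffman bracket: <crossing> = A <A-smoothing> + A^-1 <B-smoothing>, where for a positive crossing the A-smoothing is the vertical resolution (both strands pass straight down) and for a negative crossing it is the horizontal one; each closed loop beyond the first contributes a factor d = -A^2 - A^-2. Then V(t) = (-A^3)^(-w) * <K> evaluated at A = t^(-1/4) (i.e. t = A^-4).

Markov-equivalent braids have isotopic closures, hence identical knot invariants. Strip the Markov moves from each word to reach a common short braid β, then compute V(t) once on β.
Braid A: s3 s2^-1 s1 s3^-1 s3^-1 s2^-1 s2^-1 s1^-1 s1^-1 s4 on 5 strands reduces by inverse Markov moves (closure unchanged at each step):
  Destabilize: the word has the form β·s4 where s4 occurs only as the final letter (β ∈ B_4); drop it and the last strand → 4 strands.
Reduced to β = s3 s2^-1 s1 s3^-1 s3^-1 s2^-1 s2^-1 s1^-1 s1^-1 on 4 strands, 9 crossings.
Braid B: s2 s3 s2^-1 s1 s3^-1 s3^-1 s2^-1 s2^-1 s1^-1 s1^-1 s2^-1 on 4 strands reduces by inverse Markov moves (closure unchanged at each step):
  Deconjugate: the word is γ·β·γ⁻¹ with γ = s2 (prefix) and γ⁻¹ = s2^-1 (suffix); strip both.
Reduced to β = s3 s2^-1 s1 s3^-1 s3^-1 s2^-1 s2^-1 s1^-1 s1^-1 on 4 strands, 9 crossings.
Both give the same β = s3 s2^-1 s1 s3^-1 s3^-1 s2^-1 s2^-1 s1^-1 s1^-1 on 4 strands, so one state sum suffices:
Braid: s3 s2^-1 s1 s3^-1 s3^-1 s2^-1 s2^-1 s1^-1 s1^-1 on 4 strands, 9 crossings.
Writhe w = (#positive) - (#negative) = 2 - 7 = -5.
Enumerate smoothing states for the bracket polynomial. There are 2^9 = 512 states.
Smooth each crossing (0=||, 1=⌣⌢); contribution A^(Σ sign_k(1-2s_k)) * d^(L-1).
Tabulate the states by total A-exponent and number of loops L (A-exp: L × count):
  A^9: L=5 ×1
  A^7: L=4 ×9
  A^5: L=3 ×31, L=5 ×5
  A^3: L=2 ×48, L=4 ×35, L=6 ×1
  A^1: L=1 ×28, L=3 ×86, L=5 ×12
  A^-1: L=2 ×82, L=4 ×43, L=6 ×1
  A^-3: L=1 ×20, L=3 ×58, L=5 ×6
  A^-5: L=2 ×25, L=4 ×11
  A^-7: L=1 ×3, L=3 ×6
  A^-9: L=2 ×1
Each group contributes A^e * Σ count * d^(L-1):
Powers of d = -A^2 - A^-2: d^2 = A^4 + 2 + A^-4; d^3 = -A^6 - 3*A^2 - 3*A^-2 - A^-6; d^4 = A^8 + 4*A^4 + 6 + 4*A^-4 + A^-8; d^5 = -A^10 - 5*A^6 - 10*A^2 - 10*A^-2 - 5*A^-6 - A^-10.
  A^9 * (d^4) = A^17 + 4*A^13 + 6*A^9 + 4*A^5 + A
  A^7 * (9*d^3) = -9*A^13 - 27*A^9 - 27*A^5 - 9*A
  A^5 * (31*d^2 + 5*d^4) = 5*A^13 + 51*A^9 + 92*A^5 + 51*A + 5*A^-3
  A^3 * (48*d + 35*d^3 + d^5) = -A^13 - 40*A^9 - 163*A^5 - 163*A - 40*A^-3 - A^-7
  A^1 * (28 + 86*d^2 + 12*d^4) = 12*A^9 + 134*A^5 + 272*A + 134*A^-3 + 12*A^-7
  A^-1 * (82*d + 43*d^3 + d^5) = -A^9 - 48*A^5 - 221*A - 221*A^-3 - 48*A^-7 - A^-11
  A^-3 * (20 + 58*d^2 + 6*d^4) = 6*A^5 + 82*A + 172*A^-3 + 82*A^-7 + 6*A^-11
  A^-5 * (25*d + 11*d^3) = -11*A - 58*A^-3 - 58*A^-7 - 11*A^-11
  A^-7 * (3 + 6*d^2) = 6*A^-3 + 15*A^-7 + 6*A^-11
  A^-9 * (d) = -A^-7 - A^-11
Summing the groups: <K> = A^17 - A^13 + A^9 - 2*A^5 + 2*A - 2*A^-3 + A^-7 - A^-11
Normalise by the writhe: (-A^3)^(-w) = (-A^3)^(5) = -A^15, so f(A) = -A^15 * <K> = -A^32 + A^28 - A^24 + 2*A^20 - 2*A^16 + 2*A^12 - A^8 + A^4.
Substitute A = t^(-1/4), i.e. A^e → t^(-e/4): V(t) = t^-1 - t^-2 + 2*t^-3 - 2*t^-4 + 2*t^-5 - t^-6 + t^-7 - t^-8

Answer: t^-1 - t^-2 + 2*t^-3 - 2*t^-4 + 2*t^-5 - t^-6 + t^-7 - t^-8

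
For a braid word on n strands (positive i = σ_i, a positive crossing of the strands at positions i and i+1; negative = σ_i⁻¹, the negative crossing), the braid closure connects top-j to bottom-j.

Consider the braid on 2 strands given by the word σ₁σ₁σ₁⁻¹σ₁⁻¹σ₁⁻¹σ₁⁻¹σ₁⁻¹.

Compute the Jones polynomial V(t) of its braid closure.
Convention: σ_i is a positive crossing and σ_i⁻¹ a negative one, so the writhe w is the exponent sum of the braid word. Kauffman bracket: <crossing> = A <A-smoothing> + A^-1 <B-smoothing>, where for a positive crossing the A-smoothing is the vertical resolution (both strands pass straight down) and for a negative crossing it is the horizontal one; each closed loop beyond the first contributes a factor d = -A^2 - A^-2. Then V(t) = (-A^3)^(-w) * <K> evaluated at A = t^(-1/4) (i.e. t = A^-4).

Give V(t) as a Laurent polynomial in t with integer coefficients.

The presented braid s1 s1 s1^-1 s1^-1 s1^-1 s1^-1 s1^-1 on 2 strands reduces by inverse Markov moves (closure unchanged at each step):
  Deconjugate: the word is γ·β·γ⁻¹ with γ = s1 s1 (prefix) and γ⁻¹ = s1^-1 s1^-1 (suffix); strip both.
Reduced to β = s1^-1 s1^-1 s1^-1 on 2 strands, 3 crossings.
Compute on β:
Braid: s1^-1 s1^-1 s1^-1 on 2 strands, 3 crossings.
Writhe w = (#positive) - (#negative) = 0 - 3 = -3.
Computing the Kauffman bracket via state sum. There are 2^3 = 8 states.
Each crossing splits two ways (0=vertical, 1=horizontal). The state's weight is A^(#A-smoothings - #B-smoothings) * d^(loops - 1).
  state 000: A-exp=-3, loops=2, term = A^-3 * d^1
  state 001: A-exp=-1, loops=1, term = A^-1 * d^0
  state 010: A-exp=-1, loops=1, term = A^-1 * d^0
  state 011: A-exp=+1, loops=2, term = A^1 * d^1
  state 100: A-exp=-1, loops=1, term = A^-1 * d^0
  state 101: A-exp=+1, loops=2, term = A^1 * d^1
  state 110: A-exp=+1, loops=2, term = A^1 * d^1
  state 111: A-exp=+3, loops=3, term = A^3 * d^2
Collect the terms by A-exponent (count of states per loop number):
Powers of d = -A^2 - A^-2: d^2 = A^4 + 2 + A^-4.
  A^3 * (d^2) = A^7 + 2*A^3 + A^-1
  A^1 * (3*d) = -3*A^3 - 3*A^-1
  A^-1 * (3) = 3*A^-1
  A^-3 * (d) = -A^-1 - A^-5
Summing the groups: <K> = A^7 - A^3 - A^-5
Normalise by the writhe: (-A^3)^(-w) = (-A^3)^(3) = -A^9, so f(A) = -A^9 * <K> = -A^16 + A^12 + A^4.
Substitute A = t^(-1/4), i.e. A^e → t^(-e/4): V(t) = t^-1 + t^-3 - t^-4

Answer: t^-1 + t^-3 - t^-4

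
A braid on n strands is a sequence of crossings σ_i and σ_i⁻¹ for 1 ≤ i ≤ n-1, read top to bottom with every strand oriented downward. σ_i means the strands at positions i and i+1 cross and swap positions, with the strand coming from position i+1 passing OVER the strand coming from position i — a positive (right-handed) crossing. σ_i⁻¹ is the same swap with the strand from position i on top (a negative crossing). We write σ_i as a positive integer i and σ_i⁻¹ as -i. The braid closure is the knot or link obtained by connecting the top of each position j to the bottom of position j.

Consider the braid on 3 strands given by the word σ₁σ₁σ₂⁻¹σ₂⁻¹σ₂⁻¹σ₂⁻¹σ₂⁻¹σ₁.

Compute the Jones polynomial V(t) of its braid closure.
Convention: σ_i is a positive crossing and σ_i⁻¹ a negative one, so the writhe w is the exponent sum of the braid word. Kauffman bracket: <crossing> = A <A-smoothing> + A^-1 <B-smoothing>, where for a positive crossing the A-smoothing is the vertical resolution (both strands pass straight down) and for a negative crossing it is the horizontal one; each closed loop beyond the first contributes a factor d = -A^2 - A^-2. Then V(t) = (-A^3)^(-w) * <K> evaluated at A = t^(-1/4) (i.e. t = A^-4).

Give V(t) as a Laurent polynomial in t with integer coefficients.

-t^2 + t - 1 + 3*t^-1 - 2*t^-2 + 3*t^-3 - 2*t^-4 + t^-5 - t^-6

Derivation:
Braid: s1 s1 s2^-1 s2^-1 s2^-1 s2^-1 s2^-1 s1 on 3 strands, 8 crossings.
Writhe w = (#positive) - (#negative) = 3 - 5 = -2.
Enumerate smoothing states for the bracket polynomial. There are 2^8 = 256 states.
Smooth each crossing (0=||, 1=⌣⌢); contribution A^(Σ sign_k(1-2s_k)) * d^(L-1).
Tabulate the states by total A-exponent and number of loops L (A-exp: L × count):
  A^8: L=6 ×1
  A^6: L=5 ×8
  A^4: L=4 ×25, L=6 ×3
  A^2: L=3 ×40, L=5 ×15, L=7 ×1
  A^0: L=2 ×35, L=4 ×30, L=6 ×5
  A^-2: L=1 ×15, L=3 ×31, L=5 ×10
  A^-4: L=2 ×18, L=4 ×10
  A^-6: L=3 ×8
  A^-8: L=4 ×1
Each group contributes A^e * Σ count * d^(L-1):
Powers of d = -A^2 - A^-2: d^2 = A^4 + 2 + A^-4; d^3 = -A^6 - 3*A^2 - 3*A^-2 - A^-6; d^4 = A^8 + 4*A^4 + 6 + 4*A^-4 + A^-8; d^5 = -A^10 - 5*A^6 - 10*A^2 - 10*A^-2 - 5*A^-6 - A^-10; d^6 = A^12 + 6*A^8 + 15*A^4 + 20 + 15*A^-4 + 6*A^-8 + A^-12.
  A^8 * (d^5) = -A^18 - 5*A^14 - 10*A^10 - 10*A^6 - 5*A^2 - A^-2
  A^6 * (8*d^4) = 8*A^14 + 32*A^10 + 48*A^6 + 32*A^2 + 8*A^-2
  A^4 * (25*d^3 + 3*d^5) = -3*A^14 - 40*A^10 - 105*A^6 - 105*A^2 - 40*A^-2 - 3*A^-6
  A^2 * (40*d^2 + 15*d^4 + d^6) = A^14 + 21*A^10 + 115*A^6 + 190*A^2 + 115*A^-2 + 21*A^-6 + A^-10
  A^0 * (35*d + 30*d^3 + 5*d^5) = -5*A^10 - 55*A^6 - 175*A^2 - 175*A^-2 - 55*A^-6 - 5*A^-10
  A^-2 * (15 + 31*d^2 + 10*d^4) = 10*A^6 + 71*A^2 + 137*A^-2 + 71*A^-6 + 10*A^-10
  A^-4 * (18*d + 10*d^3) = -10*A^2 - 48*A^-2 - 48*A^-6 - 10*A^-10
  A^-6 * (8*d^2) = 8*A^-2 + 16*A^-6 + 8*A^-10
  A^-8 * (d^3) = -A^-2 - 3*A^-6 - 3*A^-10 - A^-14
Summing the groups: <K> = -A^18 + A^14 - 2*A^10 + 3*A^6 - 2*A^2 + 3*A^-2 - A^-6 + A^-10 - A^-14
Normalise by the writhe: (-A^3)^(-w) = (-A^3)^(2) = A^6, so f(A) = A^6 * <K> = -A^24 + A^20 - 2*A^16 + 3*A^12 - 2*A^8 + 3*A^4 - 1 + A^-4 - A^-8.
Substitute A = t^(-1/4), i.e. A^e → t^(-e/4): V(t) = -t^2 + t - 1 + 3*t^-1 - 2*t^-2 + 3*t^-3 - 2*t^-4 + t^-5 - t^-6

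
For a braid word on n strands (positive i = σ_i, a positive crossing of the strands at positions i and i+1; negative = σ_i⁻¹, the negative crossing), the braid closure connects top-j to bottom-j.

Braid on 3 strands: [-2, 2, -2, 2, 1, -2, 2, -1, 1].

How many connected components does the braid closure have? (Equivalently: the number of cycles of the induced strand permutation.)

2

Derivation:
Track the strand permutation on 3 strands, starting from identity.
  step 1: s2^-1 swaps positions 2,3 -> [1 3 2]
  step 2: s2 swaps positions 2,3 -> [1 2 3]
  step 3: s2^-1 swaps positions 2,3 -> [1 3 2]
  step 4: s2 swaps positions 2,3 -> [1 2 3]
  step 5: s1 swaps positions 1,2 -> [2 1 3]
  step 6: s2^-1 swaps positions 2,3 -> [2 3 1]
  step 7: s2 swaps positions 2,3 -> [2 1 3]
  step 8: s1^-1 swaps positions 1,2 -> [1 2 3]
  step 9: s1 swaps positions 1,2 -> [2 1 3]
Final permutation (position -> original strand): [2 1 3]
Closure components = cycle count of this permutation = 2.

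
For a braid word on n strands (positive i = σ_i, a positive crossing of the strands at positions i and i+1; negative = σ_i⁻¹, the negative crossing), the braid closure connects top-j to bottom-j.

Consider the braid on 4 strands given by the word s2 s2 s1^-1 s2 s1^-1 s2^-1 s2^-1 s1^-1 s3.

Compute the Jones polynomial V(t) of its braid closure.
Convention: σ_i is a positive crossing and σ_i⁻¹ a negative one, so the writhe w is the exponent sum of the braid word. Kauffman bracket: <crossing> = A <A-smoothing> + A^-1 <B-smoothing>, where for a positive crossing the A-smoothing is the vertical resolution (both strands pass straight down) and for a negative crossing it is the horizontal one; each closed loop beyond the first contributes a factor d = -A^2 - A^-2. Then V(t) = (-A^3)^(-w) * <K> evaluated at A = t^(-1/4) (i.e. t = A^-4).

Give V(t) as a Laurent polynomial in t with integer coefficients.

-t + 2 - t^-1 + 2*t^-2 - t^-3 + t^-4 - t^-5

Derivation:
The presented braid s2 s2 s1^-1 s2 s1^-1 s2^-1 s2^-1 s1^-1 s3 on 4 strands reduces by inverse Markov moves (closure unchanged at each step):
  Destabilize: the word has the form β·s3 where s3 occurs only as the final letter (β ∈ B_3); drop it and the last strand → 3 strands.
Reduced to β = s2 s2 s1^-1 s2 s1^-1 s2^-1 s2^-1 s1^-1 on 3 strands, 8 crossings.
Compute on β:
Braid: s2 s2 s1^-1 s2 s1^-1 s2^-1 s2^-1 s1^-1 on 3 strands, 8 crossings.
Writhe w = (#positive) - (#negative) = 3 - 5 = -2.
Computing the Kauffman bracket via state sum. There are 2^8 = 256 states.
Smooth each crossing (0=||, 1=⌣⌢); contribution A^(Σ sign_k(1-2s_k)) * d^(L-1).
Tabulate the states by total A-exponent and number of loops L (A-exp: L × count):
  A^8: L=4 ×1
  A^6: L=3 ×8
  A^4: L=2 ×23, L=4 ×5
  A^2: L=1 ×22, L=3 ×33, L=5 ×1
  A^0: L=2 ×52, L=4 ×18
  A^-2: L=1 ×13, L=3 ×37, L=5 ×6
  A^-4: L=2 ×14, L=4 ×13, L=6 ×1
  A^-6: L=3 ×6, L=5 ×2
  A^-8: L=4 ×1
Each group contributes A^e * Σ count * d^(L-1):
Powers of d = -A^2 - A^-2: d^2 = A^4 + 2 + A^-4; d^3 = -A^6 - 3*A^2 - 3*A^-2 - A^-6; d^4 = A^8 + 4*A^4 + 6 + 4*A^-4 + A^-8; d^5 = -A^10 - 5*A^6 - 10*A^2 - 10*A^-2 - 5*A^-6 - A^-10.
  A^8 * (d^3) = -A^14 - 3*A^10 - 3*A^6 - A^2
  A^6 * (8*d^2) = 8*A^10 + 16*A^6 + 8*A^2
  A^4 * (23*d + 5*d^3) = -5*A^10 - 38*A^6 - 38*A^2 - 5*A^-2
  A^2 * (22 + 33*d^2 + d^4) = A^10 + 37*A^6 + 94*A^2 + 37*A^-2 + A^-6
  A^0 * (52*d + 18*d^3) = -18*A^6 - 106*A^2 - 106*A^-2 - 18*A^-6
  A^-2 * (13 + 37*d^2 + 6*d^4) = 6*A^6 + 61*A^2 + 123*A^-2 + 61*A^-6 + 6*A^-10
  A^-4 * (14*d + 13*d^3 + d^5) = -A^6 - 18*A^2 - 63*A^-2 - 63*A^-6 - 18*A^-10 - A^-14
  A^-6 * (6*d^2 + 2*d^4) = 2*A^2 + 14*A^-2 + 24*A^-6 + 14*A^-10 + 2*A^-14
  A^-8 * (d^3) = -A^-2 - 3*A^-6 - 3*A^-10 - A^-14
Summing the groups: <K> = -A^14 + A^10 - A^6 + 2*A^2 - A^-2 + 2*A^-6 - A^-10
Normalise by the writhe: (-A^3)^(-w) = (-A^3)^(2) = A^6, so f(A) = A^6 * <K> = -A^20 + A^16 - A^12 + 2*A^8 - A^4 + 2 - A^-4.
Substitute A = t^(-1/4), i.e. A^e → t^(-e/4): V(t) = -t + 2 - t^-1 + 2*t^-2 - t^-3 + t^-4 - t^-5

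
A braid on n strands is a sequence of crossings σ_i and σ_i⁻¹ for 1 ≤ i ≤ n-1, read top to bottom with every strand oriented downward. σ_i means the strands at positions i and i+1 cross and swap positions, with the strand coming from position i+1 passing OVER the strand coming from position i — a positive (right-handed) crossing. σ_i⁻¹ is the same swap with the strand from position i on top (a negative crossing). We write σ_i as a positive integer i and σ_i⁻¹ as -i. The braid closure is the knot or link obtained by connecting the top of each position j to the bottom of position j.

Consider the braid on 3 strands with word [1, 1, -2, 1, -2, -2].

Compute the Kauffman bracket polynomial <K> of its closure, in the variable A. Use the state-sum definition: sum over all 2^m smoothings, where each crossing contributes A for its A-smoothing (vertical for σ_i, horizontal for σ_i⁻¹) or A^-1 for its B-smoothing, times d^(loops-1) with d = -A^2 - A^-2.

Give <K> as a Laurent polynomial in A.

-A^12 + 2*A^8 - 2*A^4 + 3 - 2*A^-4 + 2*A^-8 - A^-12

Derivation:
Braid: s1 s1 s2^-1 s1 s2^-1 s2^-1 on 3 strands, 6 crossings.
Writhe w = (#positive) - (#negative) = 3 - 3 = 0.
Enumerate smoothing states for the bracket polynomial. There are 2^6 = 64 states.
For each crossing: s=0 is the vertical smoothing, s=1 horizontal. Crossing k contributes A^(sign_k * (1 - 2*s_k)); loop factor d = -A^2 - A^-2.
Tabulate the states by total A-exponent and number of loops L (A-exp: L × count):
  A^6: L=4 ×1
  A^4: L=3 ×6
  A^2: L=2 ×14, L=4 ×1
  A^0: L=1 ×13, L=3 ×7
  A^-2: L=2 ×14, L=4 ×1
  A^-4: L=3 ×6
  A^-6: L=4 ×1
Each group contributes A^e * Σ count * d^(L-1):
Powers of d = -A^2 - A^-2: d^2 = A^4 + 2 + A^-4; d^3 = -A^6 - 3*A^2 - 3*A^-2 - A^-6.
  A^6 * (d^3) = -A^12 - 3*A^8 - 3*A^4 - 1
  A^4 * (6*d^2) = 6*A^8 + 12*A^4 + 6
  A^2 * (14*d + d^3) = -A^8 - 17*A^4 - 17 - A^-4
  A^0 * (13 + 7*d^2) = 7*A^4 + 27 + 7*A^-4
  A^-2 * (14*d + d^3) = -A^4 - 17 - 17*A^-4 - A^-8
  A^-4 * (6*d^2) = 6 + 12*A^-4 + 6*A^-8
  A^-6 * (d^3) = -1 - 3*A^-4 - 3*A^-8 - A^-12
Summing the groups: <K> = -A^12 + 2*A^8 - 2*A^4 + 3 - 2*A^-4 + 2*A^-8 - A^-12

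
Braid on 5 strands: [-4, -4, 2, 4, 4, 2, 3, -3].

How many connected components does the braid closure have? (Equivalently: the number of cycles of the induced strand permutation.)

Track the strand permutation on 5 strands, starting from identity.
  step 1: s4^-1 swaps positions 4,5 -> [1 2 3 5 4]
  step 2: s4^-1 swaps positions 4,5 -> [1 2 3 4 5]
  step 3: s2 swaps positions 2,3 -> [1 3 2 4 5]
  step 4: s4 swaps positions 4,5 -> [1 3 2 5 4]
  step 5: s4 swaps positions 4,5 -> [1 3 2 4 5]
  step 6: s2 swaps positions 2,3 -> [1 2 3 4 5]
  step 7: s3 swaps positions 3,4 -> [1 2 4 3 5]
  step 8: s3^-1 swaps positions 3,4 -> [1 2 3 4 5]
Final permutation (position -> original strand): [1 2 3 4 5]
Closure components = cycle count of this permutation = 5.

Answer: 5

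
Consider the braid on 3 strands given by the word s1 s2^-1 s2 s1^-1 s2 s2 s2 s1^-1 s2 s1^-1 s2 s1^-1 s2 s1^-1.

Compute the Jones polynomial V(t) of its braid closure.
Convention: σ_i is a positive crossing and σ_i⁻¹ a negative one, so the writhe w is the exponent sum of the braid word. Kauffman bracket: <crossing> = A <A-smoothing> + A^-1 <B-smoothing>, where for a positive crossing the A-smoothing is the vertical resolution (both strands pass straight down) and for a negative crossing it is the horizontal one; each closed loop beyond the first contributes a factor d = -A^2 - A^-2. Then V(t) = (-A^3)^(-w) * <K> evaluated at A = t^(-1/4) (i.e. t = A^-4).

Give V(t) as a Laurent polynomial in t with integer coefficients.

The presented braid s1 s2^-1 s2 s1^-1 s2 s2 s2 s1^-1 s2 s1^-1 s2 s1^-1 s2 s1^-1 on 3 strands reduces by inverse Markov moves (closure unchanged at each step):
  Deconjugate: the word is γ·β·γ⁻¹ with γ = s1 s2^-1 (prefix) and γ⁻¹ = s2 s1^-1 (suffix); strip both.
Reduced to β = s2 s1^-1 s2 s2 s2 s1^-1 s2 s1^-1 s2 s1^-1 on 3 strands, 10 crossings.
Compute on β:
Braid: s2 s1^-1 s2 s2 s2 s1^-1 s2 s1^-1 s2 s1^-1 on 3 strands, 10 crossings.
Writhe w = (#positive) - (#negative) = 6 - 4 = 2.
State-sum expansion of <K>. There are 2^10 = 1024 states.
Smooth each crossing (0=||, 1=⌣⌢); contribution A^(Σ sign_k(1-2s_k)) * d^(L-1).
Tabulate the states by total A-exponent and number of loops L (A-exp: L × count):
  A^10: L=5 ×1
  A^8: L=4 ×10
  A^6: L=3 ×42, L=5 ×3
  A^4: L=2 ×90, L=4 ×29, L=6 ×1
  A^2: L=1 ×87, L=3 ×110, L=5 ×13
  A^0: L=2 ×179, L=4 ×71, L=6 ×2
  A^-2: L=3 ×187, L=5 ×23
  A^-4: L=4 ×117, L=6 ×3
  A^-6: L=5 ×45
  A^-8: L=6 ×10
  A^-10: L=7 ×1
Each group contributes A^e * Σ count * d^(L-1):
Powers of d = -A^2 - A^-2: d^2 = A^4 + 2 + A^-4; d^3 = -A^6 - 3*A^2 - 3*A^-2 - A^-6; d^4 = A^8 + 4*A^4 + 6 + 4*A^-4 + A^-8; d^5 = -A^10 - 5*A^6 - 10*A^2 - 10*A^-2 - 5*A^-6 - A^-10; d^6 = A^12 + 6*A^8 + 15*A^4 + 20 + 15*A^-4 + 6*A^-8 + A^-12.
  A^10 * (d^4) = A^18 + 4*A^14 + 6*A^10 + 4*A^6 + A^2
  A^8 * (10*d^3) = -10*A^14 - 30*A^10 - 30*A^6 - 10*A^2
  A^6 * (42*d^2 + 3*d^4) = 3*A^14 + 54*A^10 + 102*A^6 + 54*A^2 + 3*A^-2
  A^4 * (90*d + 29*d^3 + d^5) = -A^14 - 34*A^10 - 187*A^6 - 187*A^2 - 34*A^-2 - A^-6
  A^2 * (87 + 110*d^2 + 13*d^4) = 13*A^10 + 162*A^6 + 385*A^2 + 162*A^-2 + 13*A^-6
  A^0 * (179*d + 71*d^3 + 2*d^5) = -2*A^10 - 81*A^6 - 412*A^2 - 412*A^-2 - 81*A^-6 - 2*A^-10
  A^-2 * (187*d^2 + 23*d^4) = 23*A^6 + 279*A^2 + 512*A^-2 + 279*A^-6 + 23*A^-10
  A^-4 * (117*d^3 + 3*d^5) = -3*A^6 - 132*A^2 - 381*A^-2 - 381*A^-6 - 132*A^-10 - 3*A^-14
  A^-6 * (45*d^4) = 45*A^2 + 180*A^-2 + 270*A^-6 + 180*A^-10 + 45*A^-14
  A^-8 * (10*d^5) = -10*A^2 - 50*A^-2 - 100*A^-6 - 100*A^-10 - 50*A^-14 - 10*A^-18
  A^-10 * (d^6) = A^2 + 6*A^-2 + 15*A^-6 + 20*A^-10 + 15*A^-14 + 6*A^-18 + A^-22
Summing the groups: <K> = A^18 - 4*A^14 + 7*A^10 - 10*A^6 + 14*A^2 - 14*A^-2 + 14*A^-6 - 11*A^-10 + 7*A^-14 - 4*A^-18 + A^-22
Normalise by the writhe: (-A^3)^(-w) = (-A^3)^(-2) = A^-6, so f(A) = A^-6 * <K> = A^12 - 4*A^8 + 7*A^4 - 10 + 14*A^-4 - 14*A^-8 + 14*A^-12 - 11*A^-16 + 7*A^-20 - 4*A^-24 + A^-28.
Substitute A = t^(-1/4), i.e. A^e → t^(-e/4): V(t) = t^7 - 4*t^6 + 7*t^5 - 11*t^4 + 14*t^3 - 14*t^2 + 14*t - 10 + 7*t^-1 - 4*t^-2 + t^-3

Answer: t^7 - 4*t^6 + 7*t^5 - 11*t^4 + 14*t^3 - 14*t^2 + 14*t - 10 + 7*t^-1 - 4*t^-2 + t^-3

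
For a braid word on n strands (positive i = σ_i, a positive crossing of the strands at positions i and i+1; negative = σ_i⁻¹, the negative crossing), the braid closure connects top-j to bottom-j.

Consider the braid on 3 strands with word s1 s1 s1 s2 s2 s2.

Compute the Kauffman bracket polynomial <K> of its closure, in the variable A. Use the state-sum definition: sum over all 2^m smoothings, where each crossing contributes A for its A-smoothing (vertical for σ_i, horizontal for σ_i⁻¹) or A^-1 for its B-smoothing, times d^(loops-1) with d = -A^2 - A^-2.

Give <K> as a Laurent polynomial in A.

A^10 + 2*A^2 - 2*A^-2 + A^-6 - 2*A^-10 + A^-14

Derivation:
Braid: s1 s1 s1 s2 s2 s2 on 3 strands, 6 crossings.
Writhe w = (#positive) - (#negative) = 6 - 0 = 6.
Computing the Kauffman bracket via state sum. There are 2^6 = 64 states.
For each crossing: s=0 is the vertical smoothing, s=1 horizontal. Crossing k contributes A^(sign_k * (1 - 2*s_k)); loop factor d = -A^2 - A^-2.
Tabulate the states by total A-exponent and number of loops L (A-exp: L × count):
  A^6: L=3 ×1
  A^4: L=2 ×6
  A^2: L=1 ×9, L=3 ×6
  A^0: L=2 ×18, L=4 ×2
  A^-2: L=3 ×15
  A^-4: L=4 ×6
  A^-6: L=5 ×1
Each group contributes A^e * Σ count * d^(L-1):
Powers of d = -A^2 - A^-2: d^2 = A^4 + 2 + A^-4; d^3 = -A^6 - 3*A^2 - 3*A^-2 - A^-6; d^4 = A^8 + 4*A^4 + 6 + 4*A^-4 + A^-8.
  A^6 * (d^2) = A^10 + 2*A^6 + A^2
  A^4 * (6*d) = -6*A^6 - 6*A^2
  A^2 * (9 + 6*d^2) = 6*A^6 + 21*A^2 + 6*A^-2
  A^0 * (18*d + 2*d^3) = -2*A^6 - 24*A^2 - 24*A^-2 - 2*A^-6
  A^-2 * (15*d^2) = 15*A^2 + 30*A^-2 + 15*A^-6
  A^-4 * (6*d^3) = -6*A^2 - 18*A^-2 - 18*A^-6 - 6*A^-10
  A^-6 * (d^4) = A^2 + 4*A^-2 + 6*A^-6 + 4*A^-10 + A^-14
Summing the groups: <K> = A^10 + 2*A^2 - 2*A^-2 + A^-6 - 2*A^-10 + A^-14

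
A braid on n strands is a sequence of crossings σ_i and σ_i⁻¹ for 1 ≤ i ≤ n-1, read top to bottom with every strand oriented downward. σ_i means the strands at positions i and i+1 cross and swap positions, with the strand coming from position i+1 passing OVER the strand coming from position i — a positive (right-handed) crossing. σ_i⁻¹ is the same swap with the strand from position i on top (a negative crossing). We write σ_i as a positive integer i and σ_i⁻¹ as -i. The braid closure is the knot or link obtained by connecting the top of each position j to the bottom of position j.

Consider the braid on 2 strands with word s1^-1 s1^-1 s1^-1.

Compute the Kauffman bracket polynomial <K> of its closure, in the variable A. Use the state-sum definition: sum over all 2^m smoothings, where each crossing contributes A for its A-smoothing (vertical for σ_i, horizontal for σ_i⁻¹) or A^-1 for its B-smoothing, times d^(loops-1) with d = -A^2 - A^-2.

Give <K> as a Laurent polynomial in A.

A^7 - A^3 - A^-5

Derivation:
Braid: s1^-1 s1^-1 s1^-1 on 2 strands, 3 crossings.
Writhe w = (#positive) - (#negative) = 0 - 3 = -3.
Computing the Kauffman bracket via state sum. There are 2^3 = 8 states.
Smooth each crossing (0=||, 1=⌣⌢); contribution A^(Σ sign_k(1-2s_k)) * d^(L-1).
  state 000: A-exp=-3, loops=2, term = A^-3 * d^1
  state 001: A-exp=-1, loops=1, term = A^-1 * d^0
  state 010: A-exp=-1, loops=1, term = A^-1 * d^0
  state 011: A-exp=+1, loops=2, term = A^1 * d^1
  state 100: A-exp=-1, loops=1, term = A^-1 * d^0
  state 101: A-exp=+1, loops=2, term = A^1 * d^1
  state 110: A-exp=+1, loops=2, term = A^1 * d^1
  state 111: A-exp=+3, loops=3, term = A^3 * d^2
Collect the terms by A-exponent (count of states per loop number):
Powers of d = -A^2 - A^-2: d^2 = A^4 + 2 + A^-4.
  A^3 * (d^2) = A^7 + 2*A^3 + A^-1
  A^1 * (3*d) = -3*A^3 - 3*A^-1
  A^-1 * (3) = 3*A^-1
  A^-3 * (d) = -A^-1 - A^-5
Summing the groups: <K> = A^7 - A^3 - A^-5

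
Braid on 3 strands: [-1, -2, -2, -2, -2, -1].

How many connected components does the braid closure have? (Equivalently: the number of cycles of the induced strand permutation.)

3

Derivation:
Track the strand permutation on 3 strands, starting from identity.
  step 1: s1^-1 swaps positions 1,2 -> [2 1 3]
  step 2: s2^-1 swaps positions 2,3 -> [2 3 1]
  step 3: s2^-1 swaps positions 2,3 -> [2 1 3]
  step 4: s2^-1 swaps positions 2,3 -> [2 3 1]
  step 5: s2^-1 swaps positions 2,3 -> [2 1 3]
  step 6: s1^-1 swaps positions 1,2 -> [1 2 3]
Final permutation (position -> original strand): [1 2 3]
Closure components = cycle count of this permutation = 3.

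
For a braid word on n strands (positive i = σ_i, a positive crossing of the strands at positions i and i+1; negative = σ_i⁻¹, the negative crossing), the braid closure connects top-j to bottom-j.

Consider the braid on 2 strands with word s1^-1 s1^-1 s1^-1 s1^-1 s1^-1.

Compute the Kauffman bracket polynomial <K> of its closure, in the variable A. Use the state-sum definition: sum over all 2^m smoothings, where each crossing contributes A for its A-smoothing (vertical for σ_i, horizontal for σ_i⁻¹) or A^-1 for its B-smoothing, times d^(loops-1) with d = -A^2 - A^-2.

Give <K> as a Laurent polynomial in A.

A^13 - A^9 + A^5 - A - A^-7

Derivation:
Braid: s1^-1 s1^-1 s1^-1 s1^-1 s1^-1 on 2 strands, 5 crossings.
Writhe w = (#positive) - (#negative) = 0 - 5 = -5.
Enumerate smoothing states for the bracket polynomial. There are 2^5 = 32 states.
Each crossing splits two ways (0=vertical, 1=horizontal). The state's weight is A^(#A-smoothings - #B-smoothings) * d^(loops - 1).
  state 00000: A-exp=-5, loops=2, term = A^-5 * d^1
  state 00001: A-exp=-3, loops=1, term = A^-3 * d^0
  state 00010: A-exp=-3, loops=1, term = A^-3 * d^0
  state 00011: A-exp=-1, loops=2, term = A^-1 * d^1
  state 00100: A-exp=-3, loops=1, term = A^-3 * d^0
  state 00101: A-exp=-1, loops=2, term = A^-1 * d^1
  state 00110: A-exp=-1, loops=2, term = A^-1 * d^1
  state 00111: A-exp=+1, loops=3, term = A^1 * d^2
  state 01000: A-exp=-3, loops=1, term = A^-3 * d^0
  state 01001: A-exp=-1, loops=2, term = A^-1 * d^1
  state 01010: A-exp=-1, loops=2, term = A^-1 * d^1
  state 01011: A-exp=+1, loops=3, term = A^1 * d^2
  state 01100: A-exp=-1, loops=2, term = A^-1 * d^1
  state 01101: A-exp=+1, loops=3, term = A^1 * d^2
  state 01110: A-exp=+1, loops=3, term = A^1 * d^2
  state 01111: A-exp=+3, loops=4, term = A^3 * d^3
  state 10000: A-exp=-3, loops=1, term = A^-3 * d^0
  state 10001: A-exp=-1, loops=2, term = A^-1 * d^1
  state 10010: A-exp=-1, loops=2, term = A^-1 * d^1
  state 10011: A-exp=+1, loops=3, term = A^1 * d^2
  state 10100: A-exp=-1, loops=2, term = A^-1 * d^1
  state 10101: A-exp=+1, loops=3, term = A^1 * d^2
  state 10110: A-exp=+1, loops=3, term = A^1 * d^2
  state 10111: A-exp=+3, loops=4, term = A^3 * d^3
  state 11000: A-exp=-1, loops=2, term = A^-1 * d^1
  state 11001: A-exp=+1, loops=3, term = A^1 * d^2
  state 11010: A-exp=+1, loops=3, term = A^1 * d^2
  state 11011: A-exp=+3, loops=4, term = A^3 * d^3
  state 11100: A-exp=+1, loops=3, term = A^1 * d^2
  state 11101: A-exp=+3, loops=4, term = A^3 * d^3
  state 11110: A-exp=+3, loops=4, term = A^3 * d^3
  state 11111: A-exp=+5, loops=5, term = A^5 * d^4
Collect the terms by A-exponent (count of states per loop number):
Powers of d = -A^2 - A^-2: d^2 = A^4 + 2 + A^-4; d^3 = -A^6 - 3*A^2 - 3*A^-2 - A^-6; d^4 = A^8 + 4*A^4 + 6 + 4*A^-4 + A^-8.
  A^5 * (d^4) = A^13 + 4*A^9 + 6*A^5 + 4*A + A^-3
  A^3 * (5*d^3) = -5*A^9 - 15*A^5 - 15*A - 5*A^-3
  A^1 * (10*d^2) = 10*A^5 + 20*A + 10*A^-3
  A^-1 * (10*d) = -10*A - 10*A^-3
  A^-3 * (5) = 5*A^-3
  A^-5 * (d) = -A^-3 - A^-7
Summing the groups: <K> = A^13 - A^9 + A^5 - A - A^-7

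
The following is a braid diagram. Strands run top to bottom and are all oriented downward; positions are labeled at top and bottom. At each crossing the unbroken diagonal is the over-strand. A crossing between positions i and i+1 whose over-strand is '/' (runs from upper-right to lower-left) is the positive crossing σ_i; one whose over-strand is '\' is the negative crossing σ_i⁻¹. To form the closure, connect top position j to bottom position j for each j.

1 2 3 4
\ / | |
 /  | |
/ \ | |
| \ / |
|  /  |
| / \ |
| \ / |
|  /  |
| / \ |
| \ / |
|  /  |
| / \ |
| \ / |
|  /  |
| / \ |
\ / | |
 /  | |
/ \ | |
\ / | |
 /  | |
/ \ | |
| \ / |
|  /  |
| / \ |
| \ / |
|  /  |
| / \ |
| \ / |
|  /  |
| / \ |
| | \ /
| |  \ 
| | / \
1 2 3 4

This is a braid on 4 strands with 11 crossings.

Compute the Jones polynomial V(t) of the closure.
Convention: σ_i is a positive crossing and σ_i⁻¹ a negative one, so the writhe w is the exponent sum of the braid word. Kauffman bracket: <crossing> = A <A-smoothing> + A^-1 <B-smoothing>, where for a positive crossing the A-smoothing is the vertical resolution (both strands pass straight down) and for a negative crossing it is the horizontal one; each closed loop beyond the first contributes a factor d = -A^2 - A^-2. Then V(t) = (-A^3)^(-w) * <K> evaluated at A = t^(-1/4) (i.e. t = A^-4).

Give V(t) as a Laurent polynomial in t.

-t^12 + t^11 - t^10 + t^9 - t^8 + t^6 + t^4

Derivation:
Reading the diagram top to bottom ('/'-over between positions i,i+1 = s_i, '\'-over = s_i^-1): braid word = s1 s2 s2 s2 s2 s1 s1 s2 s2 s2 s3^-1.
The presented braid s1 s2 s2 s2 s2 s1 s1 s2 s2 s2 s3^-1 on 4 strands reduces by inverse Markov moves (closure unchanged at each step):
  Destabilize: the word has the form β·s3^-1 where s3^-1 occurs only as the final letter (β ∈ B_3); drop it and the last strand → 3 strands.
Reduced to β = s1 s2 s2 s2 s2 s1 s1 s2 s2 s2 on 3 strands, 10 crossings.
Compute on β:
Braid: s1 s2 s2 s2 s2 s1 s1 s2 s2 s2 on 3 strands, 10 crossings.
Writhe w = (#positive) - (#negative) = 10 - 0 = 10.
Enumerate smoothing states for the bracket polynomial. There are 2^10 = 1024 states.
For each crossing: s=0 is the vertical smoothing, s=1 horizontal. Crossing k contributes A^(sign_k * (1 - 2*s_k)); loop factor d = -A^2 - A^-2.
Tabulate the states by total A-exponent and number of loops L (A-exp: L × count):
  A^10: L=3 ×1
  A^8: L=2 ×10
  A^6: L=1 ×21, L=3 ×24
  A^4: L=2 ×84, L=4 ×36
  A^2: L=1 ×24, L=3 ×151, L=5 ×35
  A^0: L=2 ×72, L=4 ×159, L=6 ×21
  A^-2: L=3 ×98, L=5 ×105, L=7 ×7
  A^-4: L=4 ×76, L=6 ×43, L=8 ×1
  A^-6: L=5 ×35, L=7 ×10
  A^-8: L=6 ×9, L=8 ×1
  A^-10: L=7 ×1
Each group contributes A^e * Σ count * d^(L-1):
Powers of d = -A^2 - A^-2: d^2 = A^4 + 2 + A^-4; d^3 = -A^6 - 3*A^2 - 3*A^-2 - A^-6; d^4 = A^8 + 4*A^4 + 6 + 4*A^-4 + A^-8; d^5 = -A^10 - 5*A^6 - 10*A^2 - 10*A^-2 - 5*A^-6 - A^-10; d^6 = A^12 + 6*A^8 + 15*A^4 + 20 + 15*A^-4 + 6*A^-8 + A^-12; d^7 = -A^14 - 7*A^10 - 21*A^6 - 35*A^2 - 35*A^-2 - 21*A^-6 - 7*A^-10 - A^-14.
  A^10 * (d^2) = A^14 + 2*A^10 + A^6
  A^8 * (10*d) = -10*A^10 - 10*A^6
  A^6 * (21 + 24*d^2) = 24*A^10 + 69*A^6 + 24*A^2
  A^4 * (84*d + 36*d^3) = -36*A^10 - 192*A^6 - 192*A^2 - 36*A^-2
  A^2 * (24 + 151*d^2 + 35*d^4) = 35*A^10 + 291*A^6 + 536*A^2 + 291*A^-2 + 35*A^-6
  A^0 * (72*d + 159*d^3 + 21*d^5) = -21*A^10 - 264*A^6 - 759*A^2 - 759*A^-2 - 264*A^-6 - 21*A^-10
  A^-2 * (98*d^2 + 105*d^4 + 7*d^6) = 7*A^10 + 147*A^6 + 623*A^2 + 966*A^-2 + 623*A^-6 + 147*A^-10 + 7*A^-14
  A^-4 * (76*d^3 + 43*d^5 + d^7) = -A^10 - 50*A^6 - 312*A^2 - 693*A^-2 - 693*A^-6 - 312*A^-10 - 50*A^-14 - A^-18
  A^-6 * (35*d^4 + 10*d^6) = 10*A^6 + 95*A^2 + 290*A^-2 + 410*A^-6 + 290*A^-10 + 95*A^-14 + 10*A^-18
  A^-8 * (9*d^5 + d^7) = -A^6 - 16*A^2 - 66*A^-2 - 125*A^-6 - 125*A^-10 - 66*A^-14 - 16*A^-18 - A^-22
  A^-10 * (d^6) = A^2 + 6*A^-2 + 15*A^-6 + 20*A^-10 + 15*A^-14 + 6*A^-18 + A^-22
Summing the groups: <K> = A^14 + A^6 - A^-2 + A^-6 - A^-10 + A^-14 - A^-18
Normalise by the writhe: (-A^3)^(-w) = (-A^3)^(-10) = A^-30, so f(A) = A^-30 * <K> = A^-16 + A^-24 - A^-32 + A^-36 - A^-40 + A^-44 - A^-48.
Substitute A = t^(-1/4), i.e. A^e → t^(-e/4): V(t) = -t^12 + t^11 - t^10 + t^9 - t^8 + t^6 + t^4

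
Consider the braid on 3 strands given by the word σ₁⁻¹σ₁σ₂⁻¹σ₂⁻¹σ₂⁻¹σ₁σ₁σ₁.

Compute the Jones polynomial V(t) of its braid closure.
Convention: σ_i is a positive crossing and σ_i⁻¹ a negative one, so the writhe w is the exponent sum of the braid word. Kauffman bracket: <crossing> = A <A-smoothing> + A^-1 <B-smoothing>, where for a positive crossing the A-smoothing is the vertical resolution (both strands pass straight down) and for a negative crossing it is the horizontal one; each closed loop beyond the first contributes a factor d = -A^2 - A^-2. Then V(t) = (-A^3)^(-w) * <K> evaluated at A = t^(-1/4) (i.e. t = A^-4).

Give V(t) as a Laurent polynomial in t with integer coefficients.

-t^3 + t^2 - t + 3 - t^-1 + t^-2 - t^-3

Derivation:
The presented braid s1^-1 s1 s2^-1 s2^-1 s2^-1 s1 s1 s1 on 3 strands reduces by inverse Markov moves (closure unchanged at each step):
  Deconjugate: the word is γ·β·γ⁻¹ with γ = s1^-1 (prefix) and γ⁻¹ = s1 (suffix); strip both.
Reduced to β = s1 s2^-1 s2^-1 s2^-1 s1 s1 on 3 strands, 6 crossings.
Compute on β:
Braid: s1 s2^-1 s2^-1 s2^-1 s1 s1 on 3 strands, 6 crossings.
Writhe w = (#positive) - (#negative) = 3 - 3 = 0.
Enumerate smoothing states for the bracket polynomial. There are 2^6 = 64 states.
Each crossing splits two ways (0=vertical, 1=horizontal). The state's weight is A^(#A-smoothings - #B-smoothings) * d^(loops - 1).
Tabulate the states by total A-exponent and number of loops L (A-exp: L × count):
  A^6: L=4 ×1
  A^4: L=3 ×6
  A^2: L=2 ×12, L=4 ×3
  A^0: L=1 ×9, L=3 ×10, L=5 ×1
  A^-2: L=2 ×12, L=4 ×3
  A^-4: L=3 ×6
  A^-6: L=4 ×1
Each group contributes A^e * Σ count * d^(L-1):
Powers of d = -A^2 - A^-2: d^2 = A^4 + 2 + A^-4; d^3 = -A^6 - 3*A^2 - 3*A^-2 - A^-6; d^4 = A^8 + 4*A^4 + 6 + 4*A^-4 + A^-8.
  A^6 * (d^3) = -A^12 - 3*A^8 - 3*A^4 - 1
  A^4 * (6*d^2) = 6*A^8 + 12*A^4 + 6
  A^2 * (12*d + 3*d^3) = -3*A^8 - 21*A^4 - 21 - 3*A^-4
  A^0 * (9 + 10*d^2 + d^4) = A^8 + 14*A^4 + 35 + 14*A^-4 + A^-8
  A^-2 * (12*d + 3*d^3) = -3*A^4 - 21 - 21*A^-4 - 3*A^-8
  A^-4 * (6*d^2) = 6 + 12*A^-4 + 6*A^-8
  A^-6 * (d^3) = -1 - 3*A^-4 - 3*A^-8 - A^-12
Summing the groups: <K> = -A^12 + A^8 - A^4 + 3 - A^-4 + A^-8 - A^-12
Normalise by the writhe: (-A^3)^(-w) = (-A^3)^(0) = 1, so f(A) = 1 * <K> = -A^12 + A^8 - A^4 + 3 - A^-4 + A^-8 - A^-12.
Substitute A = t^(-1/4), i.e. A^e → t^(-e/4): V(t) = -t^3 + t^2 - t + 3 - t^-1 + t^-2 - t^-3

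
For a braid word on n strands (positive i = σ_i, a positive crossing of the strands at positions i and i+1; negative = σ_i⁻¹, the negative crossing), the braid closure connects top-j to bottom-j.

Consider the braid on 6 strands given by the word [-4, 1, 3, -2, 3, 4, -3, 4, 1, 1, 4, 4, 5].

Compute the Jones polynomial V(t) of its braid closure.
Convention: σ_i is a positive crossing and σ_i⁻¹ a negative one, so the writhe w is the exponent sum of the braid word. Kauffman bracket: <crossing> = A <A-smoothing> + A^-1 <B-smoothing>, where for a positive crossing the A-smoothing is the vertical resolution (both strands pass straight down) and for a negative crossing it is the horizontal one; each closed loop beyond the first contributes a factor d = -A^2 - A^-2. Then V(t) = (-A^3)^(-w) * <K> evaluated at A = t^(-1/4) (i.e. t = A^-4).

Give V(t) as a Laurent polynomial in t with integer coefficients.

The presented braid s4^-1 s1 s3 s2^-1 s3 s4 s3^-1 s4 s1 s1 s4 s4 s5 on 6 strands reduces by inverse Markov moves (closure unchanged at each step):
  Destabilize: the word has the form β·s5 where s5 occurs only as the final letter (β ∈ B_5); drop it and the last strand → 5 strands.
  Deconjugate: the word is γ·β·γ⁻¹ with γ = s4^-1 (prefix) and γ⁻¹ = s4 (suffix); strip both.
Reduced to β = s1 s3 s2^-1 s3 s4 s3^-1 s4 s1 s1 s4 on 5 strands, 10 crossings.
Compute on β:
Braid: s1 s3 s2^-1 s3 s4 s3^-1 s4 s1 s1 s4 on 5 strands, 10 crossings.
Writhe w = (#positive) - (#negative) = 8 - 2 = 6.
Computing the Kauffman bracket via state sum. There are 2^10 = 1024 states.
For each crossing: s=0 is the vertical smoothing, s=1 horizontal. Crossing k contributes A^(sign_k * (1 - 2*s_k)); loop factor d = -A^2 - A^-2.
Tabulate the states by total A-exponent and number of loops L (A-exp: L × count):
  A^10: L=3 ×1
  A^8: L=2 ×6, L=4 ×4
  A^6: L=1 ×9, L=3 ×32, L=5 ×4
  A^4: L=2 ×70, L=4 ×49, L=6 ×1
  A^2: L=1 ×30, L=3 ×149, L=5 ×31
  A^0: L=2 ×99, L=4 ×144, L=6 ×9
  A^-2: L=3 ×136, L=5 ×73, L=7 ×1
  A^-4: L=4 ×101, L=6 ×19
  A^-6: L=5 ×43, L=7 ×2
  A^-8: L=6 ×10
  A^-10: L=7 ×1
Each group contributes A^e * Σ count * d^(L-1):
Powers of d = -A^2 - A^-2: d^2 = A^4 + 2 + A^-4; d^3 = -A^6 - 3*A^2 - 3*A^-2 - A^-6; d^4 = A^8 + 4*A^4 + 6 + 4*A^-4 + A^-8; d^5 = -A^10 - 5*A^6 - 10*A^2 - 10*A^-2 - 5*A^-6 - A^-10; d^6 = A^12 + 6*A^8 + 15*A^4 + 20 + 15*A^-4 + 6*A^-8 + A^-12.
  A^10 * (d^2) = A^14 + 2*A^10 + A^6
  A^8 * (6*d + 4*d^3) = -4*A^14 - 18*A^10 - 18*A^6 - 4*A^2
  A^6 * (9 + 32*d^2 + 4*d^4) = 4*A^14 + 48*A^10 + 97*A^6 + 48*A^2 + 4*A^-2
  A^4 * (70*d + 49*d^3 + d^5) = -A^14 - 54*A^10 - 227*A^6 - 227*A^2 - 54*A^-2 - A^-6
  A^2 * (30 + 149*d^2 + 31*d^4) = 31*A^10 + 273*A^6 + 514*A^2 + 273*A^-2 + 31*A^-6
  A^0 * (99*d + 144*d^3 + 9*d^5) = -9*A^10 - 189*A^6 - 621*A^2 - 621*A^-2 - 189*A^-6 - 9*A^-10
  A^-2 * (136*d^2 + 73*d^4 + d^6) = A^10 + 79*A^6 + 443*A^2 + 730*A^-2 + 443*A^-6 + 79*A^-10 + A^-14
  A^-4 * (101*d^3 + 19*d^5) = -19*A^6 - 196*A^2 - 493*A^-2 - 493*A^-6 - 196*A^-10 - 19*A^-14
  A^-6 * (43*d^4 + 2*d^6) = 2*A^6 + 55*A^2 + 202*A^-2 + 298*A^-6 + 202*A^-10 + 55*A^-14 + 2*A^-18
  A^-8 * (10*d^5) = -10*A^2 - 50*A^-2 - 100*A^-6 - 100*A^-10 - 50*A^-14 - 10*A^-18
  A^-10 * (d^6) = A^2 + 6*A^-2 + 15*A^-6 + 20*A^-10 + 15*A^-14 + 6*A^-18 + A^-22
Summing the groups: <K> = A^10 - A^6 + 3*A^2 - 3*A^-2 + 4*A^-6 - 4*A^-10 + 2*A^-14 - 2*A^-18 + A^-22
Normalise by the writhe: (-A^3)^(-w) = (-A^3)^(-6) = A^-18, so f(A) = A^-18 * <K> = A^-8 - A^-12 + 3*A^-16 - 3*A^-20 + 4*A^-24 - 4*A^-28 + 2*A^-32 - 2*A^-36 + A^-40.
Substitute A = t^(-1/4), i.e. A^e → t^(-e/4): V(t) = t^10 - 2*t^9 + 2*t^8 - 4*t^7 + 4*t^6 - 3*t^5 + 3*t^4 - t^3 + t^2

Answer: t^10 - 2*t^9 + 2*t^8 - 4*t^7 + 4*t^6 - 3*t^5 + 3*t^4 - t^3 + t^2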